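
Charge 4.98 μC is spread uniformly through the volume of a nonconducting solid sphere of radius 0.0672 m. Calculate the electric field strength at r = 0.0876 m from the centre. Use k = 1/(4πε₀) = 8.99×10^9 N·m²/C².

E = 5.83×10^6 N/C

By spherical symmetry E is radial; choose a Gaussian sphere of radius r = 0.0876 m (r > R, so the entire charge is enclosed).
Q_enc = 4.98 μC = 4.98×10^-6 C.
Since E is radial and uniform over the Gaussian sphere, Φ = E·4πr² = Q_enc/ε₀.
E = k|Q_enc|/r² = (8.99×10^9)(4.98e-6)/(0.0876)² = 5.83e6 N/C.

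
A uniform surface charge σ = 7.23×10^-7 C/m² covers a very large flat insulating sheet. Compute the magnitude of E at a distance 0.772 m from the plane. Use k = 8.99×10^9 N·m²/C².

Choose a cylindrical pillbox piercing the sheet, end faces (area A) parallel to it.
Flux Φ = 2EA and Q_enc = σA, so 2EA = σA/ε₀ ⇒ E = |σ|/(2ε₀), independent of distance.
E = 2πk|σ| = 2π(8.99×10^9)(7.23e-7) = 4.08×10^4 N/C.

4.08×10^4 N/C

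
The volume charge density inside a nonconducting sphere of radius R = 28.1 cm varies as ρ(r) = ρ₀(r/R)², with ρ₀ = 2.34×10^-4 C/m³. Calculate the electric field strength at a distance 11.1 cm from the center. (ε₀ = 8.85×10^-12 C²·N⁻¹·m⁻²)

Symmetry ⇒ E = E(r) r̂. Gaussian sphere of radius r = 11.1 cm (r < R).
Q_enc = ∫₀^r ρ(r')·4πr'² dr' = (4πρ₀/R²) ∫₀^r r'^4 dr' = 4πρ₀ r^5/(5·R²) = 1.255×10^-7 C.
By Gauss's law, ∮E·dA = E·4πr² = Q_enc/ε₀.
E = |Q_enc|/(4πε₀r²) = (1.255×10^-7)/(4π·8.85×10^-12·(0.111)²) = 9.16×10^4 N/C.

9.16×10^4 N/C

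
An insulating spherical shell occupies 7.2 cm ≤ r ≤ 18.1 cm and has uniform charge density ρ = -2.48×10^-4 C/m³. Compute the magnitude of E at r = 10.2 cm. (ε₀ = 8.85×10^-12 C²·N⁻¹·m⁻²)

Symmetry ⇒ E = E(r) r̂. Gaussian sphere of radius r = 10.2 cm (within the shell material, 7.2 cm < r < 18.1 cm).
Enclosed charge is the volume from a to r: Q_enc = (4π/3)ρ(r³ − a³) = -7.147e-7 C.
Gauss's law: E·4πr² = Q_enc/ε₀.
E = |Q_enc|/(4πε₀r²) = (7.147×10^-7)/(4π·8.85×10^-12·(0.102)²) = 6.18e5 N/C.

|E| ≈ 6.18e5 V/m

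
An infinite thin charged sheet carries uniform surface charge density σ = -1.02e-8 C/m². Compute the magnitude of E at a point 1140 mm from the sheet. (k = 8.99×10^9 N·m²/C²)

By planar symmetry E is perpendicular to the sheet and uniform; use a Gaussian pillbox with flat faces of area A on each side of the sheet.
Flux Φ = 2EA and Q_enc = σA, so 2EA = σA/ε₀ ⇒ E = |σ|/(2ε₀), independent of distance.
E = 2πk|σ| = 2π(8.99×10^9)(1.02×10^-8) = 576 N/C.

E ≈ 576 N/C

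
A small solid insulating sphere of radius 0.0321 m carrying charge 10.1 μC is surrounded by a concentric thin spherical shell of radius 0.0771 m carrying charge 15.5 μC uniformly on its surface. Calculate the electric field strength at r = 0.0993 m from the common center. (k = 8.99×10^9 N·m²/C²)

Take a concentric spherical Gaussian surface of radius r = 0.0993 m (r > 0.0771 m, enclosing both).
Q_enc = (10.1 μC) + (15.5 μC) = 2.56×10^-5 C.
Since E is radial and uniform over the Gaussian sphere, Φ = E·4πr² = Q_enc/ε₀.
E = k|Q_enc|/r² = (8.99×10^9)(2.56×10^-5)/(0.0993)² = 2.33×10^7 N/C.

2.33e7 V/m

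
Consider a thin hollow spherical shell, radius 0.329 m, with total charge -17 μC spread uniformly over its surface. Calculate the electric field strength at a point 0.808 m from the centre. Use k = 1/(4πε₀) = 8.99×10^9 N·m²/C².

E = 2.34×10^5 V/m

Symmetry ⇒ E = E(r) r̂. Gaussian sphere of radius r = 0.808 m (r > 0.329 m).
The entire shell is enclosed: Q_enc = -1.70e-5 C.
By Gauss's law, ∮E·dA = E·4πr² = Q_enc/ε₀.
E = k|Q_enc|/r² = (8.99×10^9)(1.70e-5)/(0.808)² = 2.34×10^5 N/C.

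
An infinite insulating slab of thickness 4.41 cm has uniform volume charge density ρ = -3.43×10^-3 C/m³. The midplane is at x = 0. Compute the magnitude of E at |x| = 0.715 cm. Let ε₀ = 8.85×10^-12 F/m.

|E| ≈ 2.77×10^6 N/C

By symmetry E is perpendicular to the slab. A Gaussian pillbox from −0.715 cm to +0.715 cm (face area A) lies entirely within the slab.
Q_enc = ρ·(2x)·A and flux = 2EA, so 2EA = 2ρxA/ε₀ ⇒ E = |ρ|x/ε₀.
E = (3.43×10^-3)(0.00715)/(8.85×10^-12) = 2.77×10^6 N/C.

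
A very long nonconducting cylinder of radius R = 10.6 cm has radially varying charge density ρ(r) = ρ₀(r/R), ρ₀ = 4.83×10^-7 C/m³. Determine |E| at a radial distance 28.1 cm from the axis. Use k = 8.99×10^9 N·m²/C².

Choose a coaxial cylinder of radius r = 28.1 cm (arbitrary length L) as the Gaussian surface (r > R, full charge per length enclosed).
λ_enc = 2π ∫₀^R ρ₀(r'/R)^1 r' dr' = 2πρ₀R²/3 = 1.137×10^-8 C/m.
By Gauss's law (flux through the curved wall only), E·2πrL = λ_enc L/ε₀.
E = 2k|λ_enc|/r = 2(8.99×10^9)(1.137×10^-8)/(0.281) = 727 N/C.

|E| = 727 N/C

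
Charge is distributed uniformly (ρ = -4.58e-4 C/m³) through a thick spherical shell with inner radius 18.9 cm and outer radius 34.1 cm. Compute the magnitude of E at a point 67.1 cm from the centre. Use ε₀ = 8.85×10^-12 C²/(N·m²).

Take a concentric spherical Gaussian surface of radius r = 67.1 cm (r > 34.1 cm, enclosing the whole shell).
Q_enc = ρ·(4π/3)(b³ − a³) = (-4.58×10^-4)·(4π/3)·((0.341)³ − (0.189)³) = -6.312×10^-5 C.
Since E is radial and uniform over the Gaussian sphere, Φ = E·4πr² = Q_enc/ε₀.
E = |Q_enc|/(4πε₀r²) = (6.312×10^-5)/(4π·8.85×10^-12·(0.671)²) = 1.26e6 N/C.

|E| ≈ 1.26×10^6 N/C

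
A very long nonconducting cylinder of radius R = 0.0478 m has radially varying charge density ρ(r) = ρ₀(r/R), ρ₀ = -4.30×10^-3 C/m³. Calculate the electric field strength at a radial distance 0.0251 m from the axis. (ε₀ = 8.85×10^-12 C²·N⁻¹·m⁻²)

By cylindrical symmetry E is radial; use a coaxial Gaussian cylinder of radius 0.0251 m and length L (r < R).
Integrating ρ over the cross-section to radius r: λ_enc = (2πρ₀/R) ∫₀^r r'^2 dr' = 2πρ₀ r^3/(3·R) = -2.979e-6 C/m.
Since E is radial and uniform over the curved surface, Φ = E·2πrL = Q_enc/ε₀ = λ_enc L/ε₀.
E = |λ_enc|/(2πε₀r) = (2.979×10^-6)/(2π·8.85×10^-12·0.0251) = 2.13×10^6 N/C.

E ≈ 2.13e6 V/m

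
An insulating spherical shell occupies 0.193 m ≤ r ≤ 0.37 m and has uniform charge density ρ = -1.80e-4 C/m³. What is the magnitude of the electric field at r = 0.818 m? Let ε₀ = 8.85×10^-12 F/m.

Take a concentric spherical Gaussian surface of radius r = 0.818 m (r > 0.37 m, enclosing the whole shell).
Q_enc = ρ·(4π/3)(b³ − a³) = (-1.80×10^-4)·(4π/3)·((0.37)³ − (0.193)³) = -3.277×10^-5 C.
Applying ∮E·dA = Q_enc/ε₀ with Φ = E(4πr²):
E = |Q_enc|/(4πε₀r²) = (3.277×10^-5)/(4π·8.85×10^-12·(0.818)²) = 4.40×10^5 N/C.

4.40×10^5 V/m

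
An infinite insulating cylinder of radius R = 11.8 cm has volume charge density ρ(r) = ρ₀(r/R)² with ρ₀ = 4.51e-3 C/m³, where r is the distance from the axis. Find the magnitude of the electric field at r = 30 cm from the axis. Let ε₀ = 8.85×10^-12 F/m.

|E| = 5.91e6 N/C

Coaxial Gaussian cylinder, radius r = 30 cm, length L (r > R, full charge per length enclosed).
λ_enc = 2π ∫₀^R ρ₀(r'/R)^2 r' dr' = 2πρ₀R²/4 = 9.864e-5 C/m.
Since E is radial and uniform over the curved surface, Φ = E·2πrL = Q_enc/ε₀ = λ_enc L/ε₀.
E = |λ_enc|/(2πε₀r) = (9.864×10^-5)/(2π·8.85×10^-12·0.3) = 5.91e6 N/C.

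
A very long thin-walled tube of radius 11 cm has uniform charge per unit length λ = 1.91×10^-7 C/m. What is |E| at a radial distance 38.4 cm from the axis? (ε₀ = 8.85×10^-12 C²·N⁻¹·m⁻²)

E ≈ 8.94e3 N/C

Take a coaxial cylindrical Gaussian surface of radius r = 38.4 cm and length L (r > 11 cm).
The full line charge is enclosed: λ_enc = 1.91×10^-7 C/m.
By Gauss's law (flux through the curved wall only), E·2πrL = λ_enc L/ε₀.
E = |λ_enc|/(2πε₀r) = (1.91×10^-7)/(2π·8.85×10^-12·0.384) = 8.94×10^3 N/C.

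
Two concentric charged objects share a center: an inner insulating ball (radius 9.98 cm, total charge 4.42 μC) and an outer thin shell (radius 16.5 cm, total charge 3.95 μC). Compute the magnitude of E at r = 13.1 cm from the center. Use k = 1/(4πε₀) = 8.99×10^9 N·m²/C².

By spherical symmetry E is radial; choose a Gaussian sphere of radius r = 13.1 cm (between the bodies, 9.98 cm < r < 16.5 cm).
The shell at 16.5 cm lies outside the Gaussian surface, so Q_enc = 4.42 μC = 4.42×10^-6 C.
By Gauss's law, ∮E·dA = E·4πr² = Q_enc/ε₀.
E = k|Q_enc|/r² = (8.99×10^9)(4.42×10^-6)/(0.131)² = 2.32×10^6 N/C.

|E| = 2.32e6 N/C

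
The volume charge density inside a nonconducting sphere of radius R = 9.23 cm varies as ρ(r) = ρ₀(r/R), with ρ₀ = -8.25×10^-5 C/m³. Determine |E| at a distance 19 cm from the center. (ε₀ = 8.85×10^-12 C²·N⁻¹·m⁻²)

|E| ≈ 5.08×10^4 V/m

Use a concentric Gaussian sphere at r = 19 cm (r > R, all charge enclosed).
Q_enc = 4π ∫₀^R ρ₀(r'/R)^1 r'² dr' = 4πρ₀R³/4 = -2.038×10^-7 C.
Since E is radial and uniform over the Gaussian sphere, Φ = E·4πr² = Q_enc/ε₀.
E = |Q_enc|/(4πε₀r²) = (2.038e-7)/(4π·8.85×10^-12·(0.19)²) = 5.08e4 N/C.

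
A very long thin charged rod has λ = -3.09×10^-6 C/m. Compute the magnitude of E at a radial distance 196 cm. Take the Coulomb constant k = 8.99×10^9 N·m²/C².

Take a coaxial cylindrical Gaussian surface of radius r = 196 cm and length L.
Q_enc = λL, so λ_enc = -3.09×10^-6 C/m.
By Gauss's law (flux through the curved wall only), E·2πrL = λ_enc L/ε₀.
E = 2k|λ_enc|/r = 2(8.99×10^9)(3.09e-6)/(1.96) = 2.83e4 N/C.

|E| = 2.83×10^4 N/C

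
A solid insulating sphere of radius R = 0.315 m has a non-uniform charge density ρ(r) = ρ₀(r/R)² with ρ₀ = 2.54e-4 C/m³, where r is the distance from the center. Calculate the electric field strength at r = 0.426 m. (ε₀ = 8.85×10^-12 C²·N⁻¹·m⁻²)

E = 9.89×10^5 N/C

By spherical symmetry E is radial; choose a Gaussian sphere of radius r = 0.426 m (r > R, all charge enclosed).
Q_enc = 4π ∫₀^R ρ₀(r'/R)^2 r'² dr' = 4πρ₀R³/5 = 1.995e-5 C.
By Gauss's law, ∮E·dA = E·4πr² = Q_enc/ε₀.
E = |Q_enc|/(4πε₀r²) = (1.995×10^-5)/(4π·8.85×10^-12·(0.426)²) = 9.89×10^5 N/C.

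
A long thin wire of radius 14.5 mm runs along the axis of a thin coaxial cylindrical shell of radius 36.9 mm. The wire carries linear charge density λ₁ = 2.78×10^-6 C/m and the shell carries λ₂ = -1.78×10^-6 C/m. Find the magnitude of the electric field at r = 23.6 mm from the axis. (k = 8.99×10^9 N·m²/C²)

E ≈ 2.12e6 N/C

Coaxial Gaussian cylinder, radius r = 23.6 mm, length L (between the conductors, 14.5 mm < r < 36.9 mm).
The shell at 36.9 mm lies outside the Gaussian surface, so λ_enc = λ₁ = 2.78e-6 C/m.
By Gauss's law (flux through the curved wall only), E·2πrL = λ_enc L/ε₀.
E = 2k|λ_enc|/r = 2(8.99×10^9)(2.78e-6)/(0.0236) = 2.12e6 N/C.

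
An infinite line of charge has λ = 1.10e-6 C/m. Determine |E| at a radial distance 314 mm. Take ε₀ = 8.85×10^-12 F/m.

|E| = 6.30×10^4 N/C

Take a coaxial cylindrical Gaussian surface of radius r = 314 mm and length L.
Q_enc = λL, so λ_enc = 1.10×10^-6 C/m.
Since E is radial and uniform over the curved surface, Φ = E·2πrL = Q_enc/ε₀ = λ_enc L/ε₀.
E = |λ_enc|/(2πε₀r) = (1.10×10^-6)/(2π·8.85×10^-12·0.314) = 6.30e4 N/C.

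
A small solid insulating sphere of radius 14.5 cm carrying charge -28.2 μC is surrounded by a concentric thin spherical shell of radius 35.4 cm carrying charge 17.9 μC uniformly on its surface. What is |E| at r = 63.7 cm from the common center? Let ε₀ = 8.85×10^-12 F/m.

E = 2.28×10^5 V/m

Use a concentric Gaussian sphere at r = 63.7 cm (r > 35.4 cm, enclosing both).
Q_enc = (-28.2 μC) + (17.9 μC) = -1.03×10^-5 C.
Since E is radial and uniform over the Gaussian sphere, Φ = E·4πr² = Q_enc/ε₀.
E = |Q_enc|/(4πε₀r²) = (1.03e-5)/(4π·8.85×10^-12·(0.637)²) = 2.28e5 N/C.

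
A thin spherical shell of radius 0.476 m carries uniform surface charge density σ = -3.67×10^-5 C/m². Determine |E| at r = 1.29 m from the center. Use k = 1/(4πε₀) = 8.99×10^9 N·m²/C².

|E| ≈ 5.65e5 N/C

Use a concentric Gaussian sphere at r = 1.29 m (r > 0.476 m).
The entire shell is enclosed: Q_enc = σ·4πR² = (-3.67e-5)·4π·(0.476)² = -1.045×10^-4 C.
Gauss's law: E·4πr² = Q_enc/ε₀.
E = k|Q_enc|/r² = (8.99×10^9)(1.045×10^-4)/(1.29)² = 5.65×10^5 N/C.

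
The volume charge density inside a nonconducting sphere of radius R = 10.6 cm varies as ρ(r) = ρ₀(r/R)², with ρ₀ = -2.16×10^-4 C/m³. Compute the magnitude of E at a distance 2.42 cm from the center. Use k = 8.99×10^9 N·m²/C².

By spherical symmetry E is radial; choose a Gaussian sphere of radius r = 2.42 cm (r < R).
Integrate the density: Q_enc = 4π ∫₀^r ρ₀(r'/R)^2 r'² dr' = 4πρ₀ r^5/(5·R²) = -4.01e-10 C.
By Gauss's law, ∮E·dA = E·4πr² = Q_enc/ε₀.
E = k|Q_enc|/r² = (8.99×10^9)(4.01×10^-10)/(0.0242)² = 6.16×10^3 N/C.

6.16×10^3 V/m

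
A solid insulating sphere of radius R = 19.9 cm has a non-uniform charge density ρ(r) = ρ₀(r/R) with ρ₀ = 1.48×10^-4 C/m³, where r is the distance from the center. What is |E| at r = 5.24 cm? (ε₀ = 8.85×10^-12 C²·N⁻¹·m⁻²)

Symmetry ⇒ E = E(r) r̂. Gaussian sphere of radius r = 5.24 cm (r < R).
Integrate the density: Q_enc = 4π ∫₀^r ρ₀(r'/R)^1 r'² dr' = 4πρ₀ r^4/(4·R) = 1.762×10^-8 C.
By Gauss's law, ∮E·dA = E·4πr² = Q_enc/ε₀.
E = |Q_enc|/(4πε₀r²) = (1.762×10^-8)/(4π·8.85×10^-12·(0.0524)²) = 5.77×10^4 N/C.

E ≈ 5.77×10^4 V/m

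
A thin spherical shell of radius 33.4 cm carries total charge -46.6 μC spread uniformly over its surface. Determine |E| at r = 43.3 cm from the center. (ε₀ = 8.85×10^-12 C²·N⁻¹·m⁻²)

E = 2.23e6 N/C

Take a concentric spherical Gaussian surface of radius r = 43.3 cm (r > 33.4 cm).
The entire shell is enclosed: Q_enc = -4.66×10^-5 C.
Since E is radial and uniform over the Gaussian sphere, Φ = E·4πr² = Q_enc/ε₀.
E = |Q_enc|/(4πε₀r²) = (4.66e-5)/(4π·8.85×10^-12·(0.433)²) = 2.23×10^6 N/C.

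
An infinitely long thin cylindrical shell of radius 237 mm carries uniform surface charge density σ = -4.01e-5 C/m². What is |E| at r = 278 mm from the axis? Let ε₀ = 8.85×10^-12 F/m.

Take a coaxial cylindrical Gaussian surface of radius r = 278 mm and length L (r > 237 mm).
The whole shell is enclosed: λ_enc = σ·2πR = (-4.01×10^-5)·2π·(0.237) = -5.971×10^-5 C/m.
Applying ∮E·dA = Q_enc/ε₀ with the end caps contributing no flux:
E = |λ_enc|/(2πε₀r) = (5.971×10^-5)/(2π·8.85×10^-12·0.278) = 3.86×10^6 N/C.

3.86×10^6 V/m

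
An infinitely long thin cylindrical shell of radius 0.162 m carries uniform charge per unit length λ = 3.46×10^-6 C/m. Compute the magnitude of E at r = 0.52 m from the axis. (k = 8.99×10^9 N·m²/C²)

|E| = 1.20×10^5 N/C

By cylindrical symmetry E is radial; use a coaxial Gaussian cylinder of radius 0.52 m and length L (r > 0.162 m).
The full line charge is enclosed: λ_enc = 3.46×10^-6 C/m.
Since E is radial and uniform over the curved surface, Φ = E·2πrL = Q_enc/ε₀ = λ_enc L/ε₀.
E = 2k|λ_enc|/r = 2(8.99×10^9)(3.46e-6)/(0.52) = 1.20e5 N/C.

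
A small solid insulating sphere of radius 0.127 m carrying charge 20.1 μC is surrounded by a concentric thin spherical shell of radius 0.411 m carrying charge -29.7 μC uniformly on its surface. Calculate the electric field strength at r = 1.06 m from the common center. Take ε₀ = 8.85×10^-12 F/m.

E = 7.68×10^4 N/C

By spherical symmetry E is radial; choose a Gaussian sphere of radius r = 1.06 m (r > 0.411 m, enclosing both).
Q_enc = (20.1 μC) + (-29.7 μC) = -9.60×10^-6 C.
By Gauss's law, ∮E·dA = E·4πr² = Q_enc/ε₀.
E = |Q_enc|/(4πε₀r²) = (9.60e-6)/(4π·8.85×10^-12·(1.06)²) = 7.68×10^4 N/C.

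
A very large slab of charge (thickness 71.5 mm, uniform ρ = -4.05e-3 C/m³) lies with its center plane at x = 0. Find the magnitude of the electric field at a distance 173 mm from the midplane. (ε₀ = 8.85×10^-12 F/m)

The point |x| = 173 mm lies outside the slab (half-thickness 0.03575 m). A symmetric pillbox spanning the full slab encloses Q_enc = ρ·d·A.
Flux = 2EA ⇒ E = |ρ|d/(2ε₀), independent of distance outside.
E = (4.05e-3)(0.0715)/(2·8.85×10^-12) = 1.64×10^7 N/C.

1.64×10^7 N/C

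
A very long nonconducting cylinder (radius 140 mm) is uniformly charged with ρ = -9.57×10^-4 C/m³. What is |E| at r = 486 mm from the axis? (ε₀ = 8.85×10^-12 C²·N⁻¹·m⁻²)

By cylindrical symmetry E is radial; use a coaxial Gaussian cylinder of radius 486 mm and length L (r > 140 mm, full cross-section enclosed).
λ_enc = ρ·πR² = (-9.57e-4)π(0.14)² = -5.893×10^-5 C/m.
By Gauss's law (flux through the curved wall only), E·2πrL = λ_enc L/ε₀.
E = |λ_enc|/(2πε₀r) = (5.893×10^-5)/(2π·8.85×10^-12·0.486) = 2.18×10^6 N/C.

E = 2.18×10^6 N/C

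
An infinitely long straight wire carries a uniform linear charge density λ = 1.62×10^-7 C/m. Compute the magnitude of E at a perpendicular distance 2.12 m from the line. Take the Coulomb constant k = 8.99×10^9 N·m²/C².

|E| = 1.37×10^3 N/C

Take a coaxial cylindrical Gaussian surface of radius r = 2.12 m and length L.
Q_enc = λL, so λ_enc = 1.62e-7 C/m.
Applying ∮E·dA = Q_enc/ε₀ with the end caps contributing no flux:
E = 2k|λ_enc|/r = 2(8.99×10^9)(1.62×10^-7)/(2.12) = 1.37×10^3 N/C.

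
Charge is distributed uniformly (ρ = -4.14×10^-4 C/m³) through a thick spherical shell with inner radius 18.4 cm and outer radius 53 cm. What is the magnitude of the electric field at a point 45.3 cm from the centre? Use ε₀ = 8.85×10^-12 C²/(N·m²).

By spherical symmetry E is radial; choose a Gaussian sphere of radius r = 45.3 cm (within the shell material, 18.4 cm < r < 53 cm).
Enclosed charge is the volume from a to r: Q_enc = (4π/3)ρ(r³ − a³) = -1.504e-4 C.
Applying ∮E·dA = Q_enc/ε₀ with Φ = E(4πr²):
E = |Q_enc|/(4πε₀r²) = (1.504×10^-4)/(4π·8.85×10^-12·(0.453)²) = 6.59e6 N/C.

E ≈ 6.59×10^6 V/m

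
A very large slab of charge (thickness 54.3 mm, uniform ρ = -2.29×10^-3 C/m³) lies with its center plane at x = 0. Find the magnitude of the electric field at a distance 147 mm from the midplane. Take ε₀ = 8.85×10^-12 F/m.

The point |x| = 147 mm lies outside the slab (half-thickness 0.02715 m). A symmetric pillbox spanning the full slab encloses Q_enc = ρ·d·A.
Flux = 2EA ⇒ E = |ρ|d/(2ε₀), independent of distance outside.
E = (2.29×10^-3)(0.0543)/(2·8.85×10^-12) = 7.03×10^6 N/C.

E = 7.03e6 V/m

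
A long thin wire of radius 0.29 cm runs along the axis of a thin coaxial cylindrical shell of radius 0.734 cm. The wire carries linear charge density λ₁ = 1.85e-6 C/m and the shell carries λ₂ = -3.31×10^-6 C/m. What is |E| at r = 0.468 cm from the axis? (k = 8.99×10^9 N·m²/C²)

|E| ≈ 7.11e6 V/m

By cylindrical symmetry E is radial; use a coaxial Gaussian cylinder of radius 0.468 cm and length L (between the conductors, 0.29 cm < r < 0.734 cm).
Only the inner wire is enclosed; the outer shell contributes nothing inside itself. λ_enc = λ₁ = 1.85×10^-6 C/m.
Gauss's law: E·2πrL = λ_enc L/ε₀.
E = 2k|λ_enc|/r = 2(8.99×10^9)(1.85×10^-6)/(0.00468) = 7.11×10^6 N/C.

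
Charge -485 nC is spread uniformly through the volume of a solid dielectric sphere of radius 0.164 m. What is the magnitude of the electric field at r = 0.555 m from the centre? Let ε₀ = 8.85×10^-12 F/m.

E = 1.42×10^4 N/C

Take a concentric spherical Gaussian surface of radius r = 0.555 m (r > R, so the entire charge is enclosed).
Q_enc = -485 nC = -4.85e-7 C.
Gauss's law: E·4πr² = Q_enc/ε₀.
E = |Q_enc|/(4πε₀r²) = (4.85×10^-7)/(4π·8.85×10^-12·(0.555)²) = 1.42×10^4 N/C.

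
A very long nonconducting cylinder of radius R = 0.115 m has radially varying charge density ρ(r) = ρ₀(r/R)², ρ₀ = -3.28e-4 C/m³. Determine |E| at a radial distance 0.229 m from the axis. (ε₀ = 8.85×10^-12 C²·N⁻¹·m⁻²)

E = 5.35×10^5 V/m

Choose a coaxial cylinder of radius r = 0.229 m (arbitrary length L) as the Gaussian surface (r > R, full charge per length enclosed).
λ_enc = 2π ∫₀^R ρ₀(r'/R)^2 r' dr' = 2πρ₀R²/4 = -6.814e-6 C/m.
Applying ∮E·dA = Q_enc/ε₀ with the end caps contributing no flux:
E = |λ_enc|/(2πε₀r) = (6.814×10^-6)/(2π·8.85×10^-12·0.229) = 5.35e5 N/C.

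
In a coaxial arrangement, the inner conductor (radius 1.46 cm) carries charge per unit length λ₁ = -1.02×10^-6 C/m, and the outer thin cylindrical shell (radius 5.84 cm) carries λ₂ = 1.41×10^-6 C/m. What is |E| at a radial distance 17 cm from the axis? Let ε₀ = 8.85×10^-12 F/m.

Coaxial Gaussian cylinder, radius r = 17 cm, length L (r > 5.84 cm, enclosing both).
λ_enc = λ₁ + λ₂ = (-1.02×10^-6) + (1.41×10^-6) = 3.90e-7 C/m.
Since E is radial and uniform over the curved surface, Φ = E·2πrL = Q_enc/ε₀ = λ_enc L/ε₀.
E = |λ_enc|/(2πε₀r) = (3.90×10^-7)/(2π·8.85×10^-12·0.17) = 4.13×10^4 N/C.

4.13×10^4 V/m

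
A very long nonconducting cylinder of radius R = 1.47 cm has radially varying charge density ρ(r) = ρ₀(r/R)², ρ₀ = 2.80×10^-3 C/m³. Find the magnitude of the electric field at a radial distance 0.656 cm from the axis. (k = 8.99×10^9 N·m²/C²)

Coaxial Gaussian cylinder, radius r = 0.656 cm, length L (r < R).
Integrating ρ over the cross-section to radius r: λ_enc = (2πρ₀/R²) ∫₀^r r'^3 dr' = 2πρ₀ r^4/(4·R²) = 3.769×10^-8 C/m.
Gauss's law: E·2πrL = λ_enc L/ε₀.
E = 2k|λ_enc|/r = 2(8.99×10^9)(3.769e-8)/(0.00656) = 1.03e5 N/C.

E = 1.03×10^5 N/C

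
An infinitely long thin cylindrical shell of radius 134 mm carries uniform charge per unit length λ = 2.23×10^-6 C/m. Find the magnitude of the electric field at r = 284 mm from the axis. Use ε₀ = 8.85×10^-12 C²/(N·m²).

E = 1.41×10^5 N/C

By cylindrical symmetry E is radial; use a coaxial Gaussian cylinder of radius 284 mm and length L (r > 134 mm).
The full line charge is enclosed: λ_enc = 2.23×10^-6 C/m.
By Gauss's law (flux through the curved wall only), E·2πrL = λ_enc L/ε₀.
E = |λ_enc|/(2πε₀r) = (2.23×10^-6)/(2π·8.85×10^-12·0.284) = 1.41×10^5 N/C.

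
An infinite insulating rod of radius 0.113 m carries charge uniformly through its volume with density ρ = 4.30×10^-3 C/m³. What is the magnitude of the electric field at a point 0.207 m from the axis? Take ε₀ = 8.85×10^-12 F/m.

E = 1.50×10^7 V/m

Choose a coaxial cylinder of radius r = 0.207 m (arbitrary length L) as the Gaussian surface (r > 0.113 m, full cross-section enclosed).
λ_enc = ρ·πR² = (4.30×10^-3)π(0.113)² = 1.725×10^-4 C/m.
Applying ∮E·dA = Q_enc/ε₀ with the end caps contributing no flux:
E = |λ_enc|/(2πε₀r) = (1.725e-4)/(2π·8.85×10^-12·0.207) = 1.50e7 N/C.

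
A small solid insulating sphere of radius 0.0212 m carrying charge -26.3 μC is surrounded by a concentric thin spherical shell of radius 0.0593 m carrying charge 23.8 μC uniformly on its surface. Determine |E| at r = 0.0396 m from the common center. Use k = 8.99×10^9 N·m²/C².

Use a concentric Gaussian sphere at r = 0.0396 m (between the bodies, 0.0212 m < r < 0.0593 m).
Only the inner charge is enclosed; the outer shell contributes nothing inside itself. Q_enc = -26.3 μC = -2.63×10^-5 C.
Gauss's law: E·4πr² = Q_enc/ε₀.
E = k|Q_enc|/r² = (8.99×10^9)(2.63×10^-5)/(0.0396)² = 1.51e8 N/C.

1.51e8 N/C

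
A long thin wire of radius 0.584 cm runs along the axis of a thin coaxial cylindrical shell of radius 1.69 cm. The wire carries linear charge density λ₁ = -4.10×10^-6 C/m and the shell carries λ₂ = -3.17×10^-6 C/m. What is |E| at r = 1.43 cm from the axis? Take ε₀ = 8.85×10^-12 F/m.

|E| ≈ 5.16×10^6 N/C

Choose a coaxial cylinder of radius r = 1.43 cm (arbitrary length L) as the Gaussian surface (between the conductors, 0.584 cm < r < 1.69 cm).
The shell at 1.69 cm lies outside the Gaussian surface, so λ_enc = λ₁ = -4.10e-6 C/m.
By Gauss's law (flux through the curved wall only), E·2πrL = λ_enc L/ε₀.
E = |λ_enc|/(2πε₀r) = (4.10e-6)/(2π·8.85×10^-12·0.0143) = 5.16e6 N/C.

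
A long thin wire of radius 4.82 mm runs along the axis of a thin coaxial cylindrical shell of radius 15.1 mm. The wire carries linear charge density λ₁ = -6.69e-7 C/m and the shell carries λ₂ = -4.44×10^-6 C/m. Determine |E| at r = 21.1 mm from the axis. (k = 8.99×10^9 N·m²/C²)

Choose a coaxial cylinder of radius r = 21.1 mm (arbitrary length L) as the Gaussian surface (r > 15.1 mm, enclosing both).
λ_enc = λ₁ + λ₂ = (-6.69×10^-7) + (-4.44e-6) = -5.109×10^-6 C/m.
Gauss's law: E·2πrL = λ_enc L/ε₀.
E = 2k|λ_enc|/r = 2(8.99×10^9)(5.109e-6)/(0.0211) = 4.35e6 N/C.

|E| = 4.35×10^6 V/m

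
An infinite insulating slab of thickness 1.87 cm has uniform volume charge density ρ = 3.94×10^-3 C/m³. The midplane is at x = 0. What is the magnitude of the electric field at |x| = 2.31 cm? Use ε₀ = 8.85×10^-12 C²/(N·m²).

The point |x| = 2.31 cm lies outside the slab (half-thickness 0.00935 m). A symmetric pillbox spanning the full slab encloses Q_enc = ρ·d·A.
Flux = 2EA ⇒ E = |ρ|d/(2ε₀), independent of distance outside.
E = (3.94e-3)(0.0187)/(2·8.85×10^-12) = 4.16×10^6 N/C.

E = 4.16×10^6 N/C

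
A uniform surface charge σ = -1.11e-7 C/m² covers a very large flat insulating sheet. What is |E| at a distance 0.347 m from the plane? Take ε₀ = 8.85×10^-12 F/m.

E = 6.27×10^3 N/C

By planar symmetry E is perpendicular to the sheet and uniform; use a Gaussian pillbox with flat faces of area A on each side of the sheet.
Only the two end caps contribute flux: Φ = 2EA. With Q_enc = σA, Gauss's law gives E = |σ|/(2ε₀).
E = |σ|/(2ε₀) = (1.11×10^-7)/(2·8.85×10^-12) = 6.27×10^3 N/C.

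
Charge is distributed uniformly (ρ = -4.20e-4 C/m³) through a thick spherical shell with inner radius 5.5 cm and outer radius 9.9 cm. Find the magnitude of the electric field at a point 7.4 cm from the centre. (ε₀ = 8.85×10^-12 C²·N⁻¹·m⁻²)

Take a concentric spherical Gaussian surface of radius r = 7.4 cm (within the shell material, 5.5 cm < r < 9.9 cm).
Only the shell between 5.5 cm and r is enclosed: Q_enc = ρ·(4π/3)(r³ − a³) = (-4.20×10^-4)·(4π/3)·((0.074)³ − (0.055)³) = -4.202×10^-7 C.
By Gauss's law, ∮E·dA = E·4πr² = Q_enc/ε₀.
E = |Q_enc|/(4πε₀r²) = (4.202×10^-7)/(4π·8.85×10^-12·(0.074)²) = 6.90×10^5 N/C.

E = 6.90×10^5 N/C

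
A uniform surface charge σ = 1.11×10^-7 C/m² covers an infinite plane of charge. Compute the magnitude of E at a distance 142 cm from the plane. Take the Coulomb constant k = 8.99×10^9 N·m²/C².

E ≈ 6.27×10^3 N/C

Choose a cylindrical pillbox piercing the sheet, end faces (area A) parallel to it.
Only the two end caps contribute flux: Φ = 2EA. With Q_enc = σA, Gauss's law gives E = |σ|/(2ε₀).
E = 2πk|σ| = 2π(8.99×10^9)(1.11e-7) = 6.27×10^3 N/C.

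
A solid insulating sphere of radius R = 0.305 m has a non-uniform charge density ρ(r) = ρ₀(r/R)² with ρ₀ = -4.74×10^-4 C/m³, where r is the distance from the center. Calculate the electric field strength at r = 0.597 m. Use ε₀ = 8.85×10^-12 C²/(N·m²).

Take a concentric spherical Gaussian surface of radius r = 0.597 m (r > R, all charge enclosed).
Q_enc = 4π ∫₀^R ρ₀(r'/R)^2 r'² dr' = 4πρ₀R³/5 = -3.38e-5 C.
Gauss's law: E·4πr² = Q_enc/ε₀.
E = |Q_enc|/(4πε₀r²) = (3.38×10^-5)/(4π·8.85×10^-12·(0.597)²) = 8.53×10^5 N/C.

|E| ≈ 8.53×10^5 N/C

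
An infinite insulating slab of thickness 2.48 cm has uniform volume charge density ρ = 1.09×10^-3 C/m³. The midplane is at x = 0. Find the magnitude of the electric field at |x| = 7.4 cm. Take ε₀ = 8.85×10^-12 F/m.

E = 1.53×10^6 V/m

The point |x| = 7.4 cm lies outside the slab (half-thickness 0.0124 m). A symmetric pillbox spanning the full slab encloses Q_enc = ρ·d·A.
Flux = 2EA ⇒ E = |ρ|d/(2ε₀), independent of distance outside.
E = (1.09×10^-3)(0.0248)/(2·8.85×10^-12) = 1.53e6 N/C.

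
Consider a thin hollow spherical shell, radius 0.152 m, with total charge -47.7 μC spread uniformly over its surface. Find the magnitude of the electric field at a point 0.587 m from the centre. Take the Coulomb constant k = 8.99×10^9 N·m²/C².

Take a concentric spherical Gaussian surface of radius r = 0.587 m (r > 0.152 m).
The entire shell is enclosed: Q_enc = -4.77e-5 C.
Applying ∮E·dA = Q_enc/ε₀ with Φ = E(4πr²):
E = k|Q_enc|/r² = (8.99×10^9)(4.77×10^-5)/(0.587)² = 1.24×10^6 N/C.

1.24×10^6 N/C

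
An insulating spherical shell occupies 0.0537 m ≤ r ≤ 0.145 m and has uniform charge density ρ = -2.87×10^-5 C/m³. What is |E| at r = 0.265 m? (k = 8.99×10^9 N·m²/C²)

4.45×10^4 V/m

Use a concentric Gaussian sphere at r = 0.265 m (r > 0.145 m, enclosing the whole shell).
Q_enc = ρ·(4π/3)(b³ − a³) = (-2.87×10^-5)·(4π/3)·((0.145)³ − (0.0537)³) = -3.479×10^-7 C.
Since E is radial and uniform over the Gaussian sphere, Φ = E·4πr² = Q_enc/ε₀.
E = k|Q_enc|/r² = (8.99×10^9)(3.479×10^-7)/(0.265)² = 4.45e4 N/C.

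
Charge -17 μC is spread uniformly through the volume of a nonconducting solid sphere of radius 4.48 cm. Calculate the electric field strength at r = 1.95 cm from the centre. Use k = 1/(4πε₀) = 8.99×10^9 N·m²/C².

Use a concentric Gaussian sphere at r = 1.95 cm (r < R).
Only the charge within r is enclosed: Q_enc = Q·(r/R)³ = (-17 μC)·(1.95 cm/4.48 cm)³ = -1.402e-6 C.
By Gauss's law, ∮E·dA = E·4πr² = Q_enc/ε₀.
E = k|Q_enc|/r² = (8.99×10^9)(1.402×10^-6)/(0.0195)² = 3.31×10^7 N/C.

E ≈ 3.31e7 N/C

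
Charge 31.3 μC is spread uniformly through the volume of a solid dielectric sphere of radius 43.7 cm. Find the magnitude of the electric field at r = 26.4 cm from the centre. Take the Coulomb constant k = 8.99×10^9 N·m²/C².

E = 8.90×10^5 N/C

Use a concentric Gaussian sphere at r = 26.4 cm (r < R).
Only the charge within r is enclosed: Q_enc = Q·(r/R)³ = (31.3 μC)·(26.4 cm/43.7 cm)³ = 6.901×10^-6 C.
Since E is radial and uniform over the Gaussian sphere, Φ = E·4πr² = Q_enc/ε₀.
E = k|Q_enc|/r² = (8.99×10^9)(6.901×10^-6)/(0.264)² = 8.90e5 N/C.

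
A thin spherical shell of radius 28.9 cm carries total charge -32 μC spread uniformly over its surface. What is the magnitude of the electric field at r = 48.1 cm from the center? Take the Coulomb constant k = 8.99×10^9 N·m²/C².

By spherical symmetry E is radial; choose a Gaussian sphere of radius r = 48.1 cm (r > 28.9 cm).
The entire shell is enclosed: Q_enc = -3.20e-5 C.
Since E is radial and uniform over the Gaussian sphere, Φ = E·4πr² = Q_enc/ε₀.
E = k|Q_enc|/r² = (8.99×10^9)(3.20×10^-5)/(0.481)² = 1.24e6 N/C.

|E| = 1.24×10^6 N/C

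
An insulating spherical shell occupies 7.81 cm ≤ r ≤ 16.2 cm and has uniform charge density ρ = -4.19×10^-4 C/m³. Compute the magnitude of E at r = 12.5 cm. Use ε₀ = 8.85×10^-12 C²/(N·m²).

Take a concentric spherical Gaussian surface of radius r = 12.5 cm (within the shell material, 7.81 cm < r < 16.2 cm).
Enclosed charge is the volume from a to r: Q_enc = (4π/3)ρ(r³ − a³) = -2.592×10^-6 C.
Gauss's law: E·4πr² = Q_enc/ε₀.
E = |Q_enc|/(4πε₀r²) = (2.592×10^-6)/(4π·8.85×10^-12·(0.125)²) = 1.49×10^6 N/C.

1.49e6 N/C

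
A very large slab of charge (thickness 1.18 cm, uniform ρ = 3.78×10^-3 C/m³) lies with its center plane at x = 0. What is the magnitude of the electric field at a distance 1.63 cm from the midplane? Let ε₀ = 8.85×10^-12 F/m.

The point |x| = 1.63 cm lies outside the slab (half-thickness 0.0059 m). A symmetric pillbox spanning the full slab encloses Q_enc = ρ·d·A.
Flux = 2EA ⇒ E = |ρ|d/(2ε₀), independent of distance outside.
E = (3.78×10^-3)(0.0118)/(2·8.85×10^-12) = 2.52×10^6 N/C.

|E| ≈ 2.52×10^6 N/C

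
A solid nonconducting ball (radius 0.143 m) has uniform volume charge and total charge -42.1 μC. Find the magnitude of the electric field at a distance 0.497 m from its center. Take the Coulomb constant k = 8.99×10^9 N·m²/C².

1.53×10^6 V/m

Take a concentric spherical Gaussian surface of radius r = 0.497 m (r > R, so the entire charge is enclosed).
Q_enc = -42.1 μC = -4.21×10^-5 C.
Applying ∮E·dA = Q_enc/ε₀ with Φ = E(4πr²):
E = k|Q_enc|/r² = (8.99×10^9)(4.21×10^-5)/(0.497)² = 1.53e6 N/C.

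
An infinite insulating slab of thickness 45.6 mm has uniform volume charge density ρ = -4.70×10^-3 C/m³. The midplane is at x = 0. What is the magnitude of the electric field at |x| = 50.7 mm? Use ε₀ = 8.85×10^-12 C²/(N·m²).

E ≈ 1.21×10^7 N/C

The point |x| = 50.7 mm lies outside the slab (half-thickness 0.0228 m). A symmetric pillbox spanning the full slab encloses Q_enc = ρ·d·A.
Flux = 2EA ⇒ E = |ρ|d/(2ε₀), independent of distance outside.
E = (4.70e-3)(0.0456)/(2·8.85×10^-12) = 1.21×10^7 N/C.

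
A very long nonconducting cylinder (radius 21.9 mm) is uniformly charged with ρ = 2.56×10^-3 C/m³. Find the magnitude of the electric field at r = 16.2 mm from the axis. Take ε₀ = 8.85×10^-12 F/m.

|E| ≈ 2.34×10^6 N/C

Choose a coaxial cylinder of radius r = 16.2 mm (arbitrary length L) as the Gaussian surface (r < R).
Enclosed charge per unit length: λ_enc = ρ·πr² = (2.56×10^-3)π(0.0162)² = 2.111×10^-6 C/m.
Gauss's law: E·2πrL = λ_enc L/ε₀.
E = |λ_enc|/(2πε₀r) = (2.111e-6)/(2π·8.85×10^-12·0.0162) = 2.34×10^6 N/C.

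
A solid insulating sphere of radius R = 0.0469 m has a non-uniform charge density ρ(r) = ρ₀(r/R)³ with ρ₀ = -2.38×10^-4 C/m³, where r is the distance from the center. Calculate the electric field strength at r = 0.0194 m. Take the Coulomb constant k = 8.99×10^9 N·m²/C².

6.15×10^3 N/C

Use a concentric Gaussian sphere at r = 0.0194 m (r < R).
Q_enc = ∫₀^r ρ(r')·4πr'² dr' = (4πρ₀/R³) ∫₀^r r'^5 dr' = 4πρ₀ r^6/(6·R³) = -2.576×10^-10 C.
Gauss's law: E·4πr² = Q_enc/ε₀.
E = k|Q_enc|/r² = (8.99×10^9)(2.576e-10)/(0.0194)² = 6.15×10^3 N/C.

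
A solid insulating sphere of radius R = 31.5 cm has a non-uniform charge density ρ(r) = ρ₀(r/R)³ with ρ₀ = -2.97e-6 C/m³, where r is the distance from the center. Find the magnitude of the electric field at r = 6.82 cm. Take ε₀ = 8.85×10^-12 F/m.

Use a concentric Gaussian sphere at r = 6.82 cm (r < R).
Integrate the density: Q_enc = 4π ∫₀^r ρ₀(r'/R)^3 r'² dr' = 4πρ₀ r^6/(6·R³) = -2.003×10^-11 C.
Gauss's law: E·4πr² = Q_enc/ε₀.
E = |Q_enc|/(4πε₀r²) = (2.003×10^-11)/(4π·8.85×10^-12·(0.0682)²) = 38.7 N/C.

38.7 N/C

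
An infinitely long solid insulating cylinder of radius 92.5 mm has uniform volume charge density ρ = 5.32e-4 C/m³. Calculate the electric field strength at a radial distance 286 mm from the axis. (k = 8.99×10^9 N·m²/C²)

By cylindrical symmetry E is radial; use a coaxial Gaussian cylinder of radius 286 mm and length L (r > 92.5 mm, full cross-section enclosed).
λ_enc = ρ·πR² = (5.32×10^-4)π(0.0925)² = 1.43×10^-5 C/m.
By Gauss's law (flux through the curved wall only), E·2πrL = λ_enc L/ε₀.
E = 2k|λ_enc|/r = 2(8.99×10^9)(1.43×10^-5)/(0.286) = 8.99e5 N/C.

|E| = 8.99×10^5 V/m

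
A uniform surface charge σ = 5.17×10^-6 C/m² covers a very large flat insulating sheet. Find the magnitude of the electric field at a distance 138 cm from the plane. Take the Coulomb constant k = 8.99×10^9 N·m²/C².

Choose a cylindrical pillbox piercing the sheet, end faces (area A) parallel to it.
Flux Φ = 2EA and Q_enc = σA, so 2EA = σA/ε₀ ⇒ E = |σ|/(2ε₀), independent of distance.
E = 2πk|σ| = 2π(8.99×10^9)(5.17×10^-6) = 2.92e5 N/C.

E ≈ 2.92e5 V/m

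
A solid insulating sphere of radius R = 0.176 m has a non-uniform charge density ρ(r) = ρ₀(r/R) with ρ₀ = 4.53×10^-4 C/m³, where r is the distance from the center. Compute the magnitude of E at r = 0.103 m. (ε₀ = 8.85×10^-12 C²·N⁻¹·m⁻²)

E ≈ 7.71e5 N/C

By spherical symmetry E is radial; choose a Gaussian sphere of radius r = 0.103 m (r < R).
Integrate the density: Q_enc = 4π ∫₀^r ρ₀(r'/R)^1 r'² dr' = 4πρ₀ r^4/(4·R) = 9.101×10^-7 C.
Gauss's law: E·4πr² = Q_enc/ε₀.
E = |Q_enc|/(4πε₀r²) = (9.101e-7)/(4π·8.85×10^-12·(0.103)²) = 7.71e5 N/C.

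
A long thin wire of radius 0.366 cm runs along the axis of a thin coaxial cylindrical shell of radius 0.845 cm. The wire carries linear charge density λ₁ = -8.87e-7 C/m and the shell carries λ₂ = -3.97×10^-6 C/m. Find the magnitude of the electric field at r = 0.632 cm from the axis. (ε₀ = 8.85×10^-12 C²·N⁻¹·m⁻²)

Coaxial Gaussian cylinder, radius r = 0.632 cm, length L (between the conductors, 0.366 cm < r < 0.845 cm).
The shell at 0.845 cm lies outside the Gaussian surface, so λ_enc = λ₁ = -8.87×10^-7 C/m.
Applying ∮E·dA = Q_enc/ε₀ with the end caps contributing no flux:
E = |λ_enc|/(2πε₀r) = (8.87×10^-7)/(2π·8.85×10^-12·0.00632) = 2.52e6 N/C.

2.52×10^6 N/C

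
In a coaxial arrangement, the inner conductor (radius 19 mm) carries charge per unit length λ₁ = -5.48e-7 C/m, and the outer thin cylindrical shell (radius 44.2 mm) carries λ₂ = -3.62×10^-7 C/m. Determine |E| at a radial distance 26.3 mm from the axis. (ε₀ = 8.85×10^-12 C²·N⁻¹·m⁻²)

|E| = 3.75×10^5 V/m

Coaxial Gaussian cylinder, radius r = 26.3 mm, length L (between the conductors, 19 mm < r < 44.2 mm).
The shell at 44.2 mm lies outside the Gaussian surface, so λ_enc = λ₁ = -5.48e-7 C/m.
Applying ∮E·dA = Q_enc/ε₀ with the end caps contributing no flux:
E = |λ_enc|/(2πε₀r) = (5.48e-7)/(2π·8.85×10^-12·0.0263) = 3.75×10^5 N/C.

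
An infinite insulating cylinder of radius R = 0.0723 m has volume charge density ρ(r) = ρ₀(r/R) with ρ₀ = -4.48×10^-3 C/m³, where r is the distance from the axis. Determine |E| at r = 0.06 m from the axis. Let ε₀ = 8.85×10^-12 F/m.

By cylindrical symmetry E is radial; use a coaxial Gaussian cylinder of radius 0.06 m and length L (r < R).
Integrating ρ over the cross-section to radius r: λ_enc = (2πρ₀/R) ∫₀^r r'^2 dr' = 2πρ₀ r^3/(3·R) = -2.803×10^-5 C/m.
Applying ∮E·dA = Q_enc/ε₀ with the end caps contributing no flux:
E = |λ_enc|/(2πε₀r) = (2.803×10^-5)/(2π·8.85×10^-12·0.06) = 8.40×10^6 N/C.

|E| ≈ 8.40e6 V/m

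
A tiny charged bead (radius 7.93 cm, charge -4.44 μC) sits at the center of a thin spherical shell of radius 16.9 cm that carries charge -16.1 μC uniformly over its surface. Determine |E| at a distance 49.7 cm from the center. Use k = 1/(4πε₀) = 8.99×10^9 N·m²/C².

Take a concentric spherical Gaussian surface of radius r = 49.7 cm (r > 16.9 cm, enclosing both).
Q_enc = (-4.44 μC) + (-16.1 μC) = -2.054×10^-5 C.
Applying ∮E·dA = Q_enc/ε₀ with Φ = E(4πr²):
E = k|Q_enc|/r² = (8.99×10^9)(2.054×10^-5)/(0.497)² = 7.48×10^5 N/C.

E = 7.48e5 V/m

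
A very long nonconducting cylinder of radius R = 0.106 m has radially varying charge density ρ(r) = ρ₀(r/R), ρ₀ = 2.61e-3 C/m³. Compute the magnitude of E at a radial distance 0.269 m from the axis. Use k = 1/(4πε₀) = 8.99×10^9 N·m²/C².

|E| ≈ 4.11×10^6 N/C

Take a coaxial cylindrical Gaussian surface of radius r = 0.269 m and length L (r > R, full charge per length enclosed).
λ_enc = 2π ∫₀^R ρ₀(r'/R)^1 r' dr' = 2πρ₀R²/3 = 6.142×10^-5 C/m.
By Gauss's law (flux through the curved wall only), E·2πrL = λ_enc L/ε₀.
E = 2k|λ_enc|/r = 2(8.99×10^9)(6.142×10^-5)/(0.269) = 4.11×10^6 N/C.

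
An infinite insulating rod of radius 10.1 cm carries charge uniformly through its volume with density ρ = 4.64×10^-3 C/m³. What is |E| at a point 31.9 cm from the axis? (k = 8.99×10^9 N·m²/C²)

E = 8.38×10^6 N/C

By cylindrical symmetry E is radial; use a coaxial Gaussian cylinder of radius 31.9 cm and length L (r > 10.1 cm, full cross-section enclosed).
λ_enc = ρ·πR² = (4.64×10^-3)π(0.101)² = 1.487×10^-4 C/m.
By Gauss's law (flux through the curved wall only), E·2πrL = λ_enc L/ε₀.
E = 2k|λ_enc|/r = 2(8.99×10^9)(1.487e-4)/(0.319) = 8.38×10^6 N/C.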